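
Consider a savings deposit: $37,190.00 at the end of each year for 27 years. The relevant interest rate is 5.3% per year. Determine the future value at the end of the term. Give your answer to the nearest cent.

$2,127,845.10

This is an ordinary annuity: 27 deposits of $37,190.00 at the end of each year.
Periodic rate r = 0.053 per year.
FV = PMT × [((1+r)^n − 1)/r] = 37,190 × [(1+r)^27 − 1] / r = $2,127,845.10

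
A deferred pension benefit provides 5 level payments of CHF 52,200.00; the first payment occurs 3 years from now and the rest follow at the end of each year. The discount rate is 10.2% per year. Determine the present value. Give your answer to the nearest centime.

Ordinary annuity of 5 payments, first payment at period 3.
Periodic rate r = 0.102 per year.
The ordinary-annuity PV formula values the stream one period before the first payment (period 2); discount that back 2 periods:
PV₀ = 52,200 × [1 − (1+r)^−5] / r × (1+r)^−2 = CHF 162,114.24

CHF 162,114.24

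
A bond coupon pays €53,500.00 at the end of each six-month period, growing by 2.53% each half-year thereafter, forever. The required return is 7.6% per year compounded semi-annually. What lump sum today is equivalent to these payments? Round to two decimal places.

€4,212,598.43

Periodic rate r = 0.076/2 per half-year.
Growing perpetuity (Gordon): PV = PMT₁ / (r − g) = 53,500 / (r − 0.0253) = €4,212,598.43.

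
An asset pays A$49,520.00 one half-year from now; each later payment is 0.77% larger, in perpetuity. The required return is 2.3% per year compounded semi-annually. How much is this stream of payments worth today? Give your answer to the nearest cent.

A$13,031,578.95

Periodic rate r = 0.023/2 per half-year.
Growing perpetuity (Gordon): PV = PMT₁ / (r − g) = 49,520 / (r − 0.0077) = A$13,031,578.95.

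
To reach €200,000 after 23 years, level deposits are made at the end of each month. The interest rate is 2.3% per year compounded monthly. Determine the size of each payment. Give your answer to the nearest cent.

€550.47

Level ordinary annuity; solve FV = PMT × [((1+r)^n − 1)/r] for PMT.
Periodic rate r = 0.023/12 per month; n is counted in months.
With n = 276: PMT = 200,000 / ([((1+r)^n − 1)/r]) = €550.47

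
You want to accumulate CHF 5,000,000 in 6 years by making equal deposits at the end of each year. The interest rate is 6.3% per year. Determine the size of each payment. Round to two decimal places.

CHF 711,417.06

Level ordinary annuity; solve FV = PMT × [((1+r)^n − 1)/r] for PMT.
Periodic rate r = 0.063 per year.
With n = 6: PMT = 5,000,000 / ([((1+r)^n − 1)/r]) = CHF 711,417.06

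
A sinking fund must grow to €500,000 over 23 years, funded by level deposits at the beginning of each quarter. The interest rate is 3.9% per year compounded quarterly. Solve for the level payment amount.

Level annuity due; solve FV = PMT × [((1+r)^n − 1)/r] × (1+r) for PMT.
Periodic rate r = 0.039/4 per quarter; n is counted in quarters.
With n = 92: PMT = 500,000 / ([((1+r)^n − 1)/r] × (1+r)) = €3,349.00

€3,349.00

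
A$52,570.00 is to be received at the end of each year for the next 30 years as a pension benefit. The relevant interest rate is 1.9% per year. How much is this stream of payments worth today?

This is an ordinary annuity: 30 payments of A$52,570.00 at the end of each year.
Periodic rate r = 0.019 per year.
PV = PMT × [(1 − (1+r)^−n)/r] = 52,570 × [1 − (1+r)^−30] / r = A$1,193,732.96

A$1,193,732.96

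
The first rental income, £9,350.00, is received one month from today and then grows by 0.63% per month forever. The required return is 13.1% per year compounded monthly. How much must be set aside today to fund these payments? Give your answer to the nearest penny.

£2,025,270.76

Periodic rate r = 0.131/12 per month.
Growing perpetuity (Gordon): PV = PMT₁ / (r − g) = 9,350 / (r − 0.0063) = £2,025,270.76.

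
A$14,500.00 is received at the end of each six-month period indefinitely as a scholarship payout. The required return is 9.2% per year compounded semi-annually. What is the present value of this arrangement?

A$315,217.39

Periodic rate r = 0.092/2 per half-year.
Level perpetuity: PV = PMT / r = 14,500 / (0.092/2) = A$315,217.39.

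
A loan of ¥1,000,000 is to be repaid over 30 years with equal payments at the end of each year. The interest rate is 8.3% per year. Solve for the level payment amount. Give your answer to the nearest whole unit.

¥91,354

Level ordinary annuity; solve PV = PMT × [(1 − (1+r)^−n)/r] for PMT.
Periodic rate r = 0.083 per year.
With n = 30: PMT = 1,000,000 / ([(1 − (1+r)^−n)/r]) = ¥91,354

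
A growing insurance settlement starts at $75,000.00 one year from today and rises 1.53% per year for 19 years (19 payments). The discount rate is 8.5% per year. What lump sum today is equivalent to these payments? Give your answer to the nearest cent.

$771,280.99

Periodic rate r = 0.085 per year.
Growing ordinary annuity: PV = PMT₁ × [1 − ((1+g)/(1+r))^n] / (r − g) = 75,000 × [1 − ((1+0.0153)/(1+r))^19] / (r − 0.0153) = $771,280.99.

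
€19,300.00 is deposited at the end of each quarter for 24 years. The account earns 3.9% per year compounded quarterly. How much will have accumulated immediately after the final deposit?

€3,044,903.83

This is an ordinary annuity: 96 deposits of €19,300.00 at the end of each quarter.
Periodic rate r = 0.039/4 per quarter; n is counted in quarters.
FV = PMT × [((1+r)^n − 1)/r] = 19,300 × [(1+r)^96 − 1] / r = €3,044,903.83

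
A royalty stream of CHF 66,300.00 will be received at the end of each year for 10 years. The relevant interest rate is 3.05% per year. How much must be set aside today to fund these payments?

CHF 564,112.06

This is an ordinary annuity: 10 payments of CHF 66,300.00 at the end of each year.
Periodic rate r = 0.0305 per year.
PV = PMT × [(1 − (1+r)^−n)/r] = 66,300 × [1 − (1+r)^−10] / r = CHF 564,112.06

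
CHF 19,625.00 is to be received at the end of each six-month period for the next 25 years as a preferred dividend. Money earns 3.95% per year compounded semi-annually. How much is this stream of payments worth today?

CHF 619,941.83

This is an ordinary annuity: 50 payments of CHF 19,625.00 at the end of each six-month period.
Periodic rate r = 0.0395/2 per half-year; n is counted in half-years.
PV = PMT × [(1 − (1+r)^−n)/r] = 19,625 × [1 − (1+r)^−50] / r = CHF 619,941.83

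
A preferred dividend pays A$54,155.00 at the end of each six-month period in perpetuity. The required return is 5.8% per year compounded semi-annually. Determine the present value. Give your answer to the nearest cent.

A$1,867,413.79

Periodic rate r = 0.058/2 per half-year.
Level perpetuity: PV = PMT / r = 54,155 / (0.058/2) = A$1,867,413.79.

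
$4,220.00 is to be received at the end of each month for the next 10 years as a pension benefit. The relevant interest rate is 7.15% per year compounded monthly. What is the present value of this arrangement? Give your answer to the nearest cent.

$361,044.70

This is an ordinary annuity: 120 payments of $4,220.00 at the end of each month.
Periodic rate r = 0.0715/12 per month; n is counted in months.
PV = PMT × [(1 − (1+r)^−n)/r] = 4,220 × [1 − (1+r)^−120] / r = $361,044.70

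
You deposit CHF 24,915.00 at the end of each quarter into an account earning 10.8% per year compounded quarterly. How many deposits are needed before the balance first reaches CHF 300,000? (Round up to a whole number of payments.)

Periodic rate r = 0.108/4 per quarter; n is counted in quarters.
Ordinary annuity FV: 300,000 = 24,915 × [((1+r)^n − 1)/r].
(1+r)^n = 1 + 300,000 × r / 24,915, so n = ln(1 + 300,000·r/24,915) / ln(1+r) = 10.57.
Round up to a whole number of payments: n = 11.

11 payments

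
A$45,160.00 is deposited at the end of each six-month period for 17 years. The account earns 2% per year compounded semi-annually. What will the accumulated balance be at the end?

This is an ordinary annuity: 34 deposits of A$45,160.00 at the end of each six-month period.
Periodic rate r = 0.02/2 per half-year; n is counted in half-years.
FV = PMT × [((1+r)^n − 1)/r] = 45,160 × [(1+r)^34 − 1] / r = A$1,818,037.67

A$1,818,037.67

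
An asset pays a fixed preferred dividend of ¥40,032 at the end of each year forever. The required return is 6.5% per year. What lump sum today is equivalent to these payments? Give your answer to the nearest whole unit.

¥615,877

Periodic rate r = 0.065 per year.
Level perpetuity: PV = PMT / r = 40,032 / (0.065) = ¥615,877.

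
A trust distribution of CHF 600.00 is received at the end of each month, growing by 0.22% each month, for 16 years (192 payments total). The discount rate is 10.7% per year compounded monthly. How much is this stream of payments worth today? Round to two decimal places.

CHF 64,554.38

Periodic rate r = 0.107/12 per month; n is counted in months.
Growing ordinary annuity: PV = PMT₁ × [1 − ((1+g)/(1+r))^n] / (r − g) = 600 × [1 − ((1+0.0022)/(1+r))^192] / (r − 0.0022) = CHF 64,554.38.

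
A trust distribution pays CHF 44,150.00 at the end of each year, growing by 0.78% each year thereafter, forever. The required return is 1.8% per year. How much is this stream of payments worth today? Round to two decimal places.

Periodic rate r = 0.018 per year.
Growing perpetuity (Gordon): PV = PMT₁ / (r − g) = 44,150 / (r − 0.0078) = CHF 4,328,431.37.

CHF 4,328,431.37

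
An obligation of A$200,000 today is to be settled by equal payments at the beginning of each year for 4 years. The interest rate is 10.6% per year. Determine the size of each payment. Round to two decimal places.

Level annuity due; solve PV = PMT × [(1 − (1+r)^−n)/r] × (1+r) for PMT.
Periodic rate r = 0.106 per year.
With n = 4: PMT = 200,000 / ([(1 − (1+r)^−n)/r] × (1+r)) = A$57,789.83

A$57,789.83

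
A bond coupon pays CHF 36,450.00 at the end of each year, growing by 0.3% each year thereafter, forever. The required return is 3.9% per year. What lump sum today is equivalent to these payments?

Periodic rate r = 0.039 per year.
Growing perpetuity (Gordon): PV = PMT₁ / (r − g) = 36,450 / (r − 0.003) = CHF 1,012,500.00.

CHF 1,012,500.00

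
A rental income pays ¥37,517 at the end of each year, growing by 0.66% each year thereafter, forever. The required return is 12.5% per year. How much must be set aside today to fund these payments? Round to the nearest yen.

¥316,867

Periodic rate r = 0.125 per year.
Growing perpetuity (Gordon): PV = PMT₁ / (r − g) = 37,517 / (r − 0.0066) = ¥316,867.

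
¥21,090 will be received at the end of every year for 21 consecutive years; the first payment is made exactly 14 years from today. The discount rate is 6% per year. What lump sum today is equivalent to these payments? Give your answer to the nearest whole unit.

Ordinary annuity of 21 payments, first payment at period 14.
Periodic rate r = 0.06 per year.
The ordinary-annuity PV formula values the stream one period before the first payment (period 13); discount that back 13 periods:
PV₀ = 21,090 × [1 − (1+r)^−21] / r × (1+r)^−13 = ¥116,321

¥116,321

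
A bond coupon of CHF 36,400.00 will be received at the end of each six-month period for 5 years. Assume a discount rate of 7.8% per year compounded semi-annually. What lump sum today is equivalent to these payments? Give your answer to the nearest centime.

This is an ordinary annuity: 10 payments of CHF 36,400.00 at the end of each six-month period.
Periodic rate r = 0.078/2 per half-year; n is counted in half-years.
PV = PMT × [(1 − (1+r)^−n)/r] = 36,400 × [1 − (1+r)^−10] / r = CHF 296,711.83

CHF 296,711.83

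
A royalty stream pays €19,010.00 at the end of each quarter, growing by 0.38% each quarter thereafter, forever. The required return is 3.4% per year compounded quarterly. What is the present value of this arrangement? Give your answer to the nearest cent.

Periodic rate r = 0.034/4 per quarter.
Growing perpetuity (Gordon): PV = PMT₁ / (r − g) = 19,010 / (r − 0.0038) = €4,044,680.85.

€4,044,680.85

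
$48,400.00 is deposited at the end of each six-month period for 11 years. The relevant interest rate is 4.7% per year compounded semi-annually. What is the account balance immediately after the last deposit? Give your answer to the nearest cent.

This is an ordinary annuity: 22 deposits of $48,400.00 at the end of each six-month period.
Periodic rate r = 0.047/2 per half-year; n is counted in half-years.
FV = PMT × [((1+r)^n − 1)/r] = 48,400 × [(1+r)^22 − 1] / r = $1,373,712.72

$1,373,712.72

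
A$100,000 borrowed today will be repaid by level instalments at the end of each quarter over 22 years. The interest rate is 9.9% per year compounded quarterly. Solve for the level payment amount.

Level ordinary annuity; solve PV = PMT × [(1 − (1+r)^−n)/r] for PMT.
Periodic rate r = 0.099/4 per quarter; n is counted in quarters.
With n = 88: PMT = 100,000 / ([(1 − (1+r)^−n)/r]) = A$2,800.76

A$2,800.76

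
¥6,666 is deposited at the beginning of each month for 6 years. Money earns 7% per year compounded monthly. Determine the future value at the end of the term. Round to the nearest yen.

¥597,814

This is an annuity due: 72 deposits of ¥6,666 at the beginning of each month.
Periodic rate r = 0.07/12 per month; n is counted in months.
FV = PMT × [((1+r)^n − 1)/r] × (1+r) = 6,666 × [(1+r)^72 − 1] / r × (1+r) = ¥597,814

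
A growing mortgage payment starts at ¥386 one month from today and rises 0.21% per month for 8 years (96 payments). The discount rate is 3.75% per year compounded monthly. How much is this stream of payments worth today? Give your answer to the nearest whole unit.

¥35,204

Periodic rate r = 0.0375/12 per month; n is counted in months.
Growing ordinary annuity: PV = PMT₁ × [1 − ((1+g)/(1+r))^n] / (r − g) = 386 × [1 − ((1+0.0021)/(1+r))^96] / (r − 0.0021) = ¥35,204.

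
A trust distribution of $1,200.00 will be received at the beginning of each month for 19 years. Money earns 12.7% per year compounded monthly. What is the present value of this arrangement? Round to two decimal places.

$104,194.17

This is an annuity due: 228 payments of $1,200.00 at the beginning of each month.
Periodic rate r = 0.127/12 per month; n is counted in months.
PV = PMT × [(1 − (1+r)^−n)/r] × (1+r) = 1,200 × [1 − (1+r)^−228] / r × (1+r) = $104,194.17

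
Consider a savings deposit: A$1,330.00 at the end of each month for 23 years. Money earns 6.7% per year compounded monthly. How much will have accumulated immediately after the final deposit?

A$869,292.97

This is an ordinary annuity: 276 deposits of A$1,330.00 at the end of each month.
Periodic rate r = 0.067/12 per month; n is counted in months.
FV = PMT × [((1+r)^n − 1)/r] = 1,330 × [(1+r)^276 − 1] / r = A$869,292.97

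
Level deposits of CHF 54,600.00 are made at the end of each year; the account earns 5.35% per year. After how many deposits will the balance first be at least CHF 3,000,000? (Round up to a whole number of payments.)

Periodic rate r = 0.0535 per year.
Ordinary annuity FV: 3,000,000 = 54,600 × [((1+r)^n − 1)/r].
(1+r)^n = 1 + 3,000,000 × r / 54,600, so n = ln(1 + 3,000,000·r/54,600) / ln(1+r) = 26.31.
Round up to a whole number of payments: n = 27.

27 payments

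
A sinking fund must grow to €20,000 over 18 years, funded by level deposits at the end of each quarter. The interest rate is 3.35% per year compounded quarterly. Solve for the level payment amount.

Level ordinary annuity; solve FV = PMT × [((1+r)^n − 1)/r] for PMT.
Periodic rate r = 0.0335/4 per quarter; n is counted in quarters.
With n = 72: PMT = 20,000 / ([((1+r)^n − 1)/r]) = €203.52

€203.52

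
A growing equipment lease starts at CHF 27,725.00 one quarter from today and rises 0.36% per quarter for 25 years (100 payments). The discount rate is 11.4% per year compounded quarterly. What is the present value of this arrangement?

CHF 1,017,445.72

Periodic rate r = 0.114/4 per quarter; n is counted in quarters.
Growing ordinary annuity: PV = PMT₁ × [1 − ((1+g)/(1+r))^n] / (r − g) = 27,725 × [1 − ((1+0.0036)/(1+r))^100] / (r − 0.0036) = CHF 1,017,445.72.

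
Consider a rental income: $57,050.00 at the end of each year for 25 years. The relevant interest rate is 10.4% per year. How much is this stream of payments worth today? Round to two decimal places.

This is an ordinary annuity: 25 payments of $57,050.00 at the end of each year.
Periodic rate r = 0.104 per year.
PV = PMT × [(1 − (1+r)^−n)/r] = 57,050 × [1 − (1+r)^−25] / r = $502,320.07

$502,320.07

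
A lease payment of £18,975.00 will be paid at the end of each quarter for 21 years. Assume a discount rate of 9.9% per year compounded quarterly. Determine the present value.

£668,333.34

This is an ordinary annuity: 84 payments of £18,975.00 at the end of each quarter.
Periodic rate r = 0.099/4 per quarter; n is counted in quarters.
PV = PMT × [(1 − (1+r)^−n)/r] = 18,975 × [1 − (1+r)^−84] / r = £668,333.34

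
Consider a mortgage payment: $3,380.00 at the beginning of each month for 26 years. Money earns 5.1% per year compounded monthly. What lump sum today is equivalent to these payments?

This is an annuity due: 312 payments of $3,380.00 at the beginning of each month.
Periodic rate r = 0.051/12 per month; n is counted in months.
PV = PMT × [(1 − (1+r)^−n)/r] × (1+r) = 3,380 × [1 − (1+r)^−312] / r × (1+r) = $585,999.63

$585,999.63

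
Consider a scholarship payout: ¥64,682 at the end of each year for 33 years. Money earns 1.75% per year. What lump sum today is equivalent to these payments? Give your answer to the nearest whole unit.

¥1,611,097

This is an ordinary annuity: 33 payments of ¥64,682 at the end of each year.
Periodic rate r = 0.0175 per year.
PV = PMT × [(1 − (1+r)^−n)/r] = 64,682 × [1 − (1+r)^−33] / r = ¥1,611,097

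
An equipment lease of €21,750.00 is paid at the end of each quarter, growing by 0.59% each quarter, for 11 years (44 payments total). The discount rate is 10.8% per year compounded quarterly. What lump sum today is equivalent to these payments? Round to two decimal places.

Periodic rate r = 0.108/4 per quarter; n is counted in quarters.
Growing ordinary annuity: PV = PMT₁ × [1 − ((1+g)/(1+r))^n] / (r − g) = 21,750 × [1 − ((1+0.0059)/(1+r))^44] / (r − 0.0059) = €617,292.99.

€617,292.99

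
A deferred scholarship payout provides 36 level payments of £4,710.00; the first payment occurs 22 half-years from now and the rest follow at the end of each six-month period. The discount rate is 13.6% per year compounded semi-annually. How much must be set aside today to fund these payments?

£15,769.54

Ordinary annuity of 36 payments, first payment at period 22.
Periodic rate r = 0.136/2 per half-year; n is counted in half-years.
The ordinary-annuity PV formula values the stream one period before the first payment (period 21); discount that back 21 periods:
PV₀ = 4,710 × [1 − (1+r)^−36] / r × (1+r)^−21 = £15,769.54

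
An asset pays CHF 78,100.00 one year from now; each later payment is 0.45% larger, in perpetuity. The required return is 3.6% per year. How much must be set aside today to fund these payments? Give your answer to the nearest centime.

Periodic rate r = 0.036 per year.
Growing perpetuity (Gordon): PV = PMT₁ / (r − g) = 78,100 / (r − 0.0045) = CHF 2,479,365.08.

CHF 2,479,365.08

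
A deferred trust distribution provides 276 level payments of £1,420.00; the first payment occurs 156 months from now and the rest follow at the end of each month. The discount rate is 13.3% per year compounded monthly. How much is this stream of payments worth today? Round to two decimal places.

£22,100.40

Ordinary annuity of 276 payments, first payment at period 156.
Periodic rate r = 0.133/12 per month; n is counted in months.
The ordinary-annuity PV formula values the stream one period before the first payment (period 155); discount that back 155 periods:
PV₀ = 1,420 × [1 − (1+r)^−276] / r × (1+r)^−155 = £22,100.40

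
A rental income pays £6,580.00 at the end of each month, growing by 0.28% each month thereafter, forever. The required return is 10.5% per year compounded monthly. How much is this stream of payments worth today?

Periodic rate r = 0.105/12 per month.
Growing perpetuity (Gordon): PV = PMT₁ / (r − g) = 6,580 / (r − 0.0028) = £1,105,882.35.

£1,105,882.35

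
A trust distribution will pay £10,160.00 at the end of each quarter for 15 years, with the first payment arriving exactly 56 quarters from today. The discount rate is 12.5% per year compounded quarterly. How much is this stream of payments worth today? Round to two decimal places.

£50,400.02

Ordinary annuity of 60 payments, first payment at period 56.
Periodic rate r = 0.125/4 per quarter; n is counted in quarters.
The ordinary-annuity PV formula values the stream one period before the first payment (period 55); discount that back 55 periods:
PV₀ = 10,160 × [1 − (1+r)^−60] / r × (1+r)^−55 = £50,400.02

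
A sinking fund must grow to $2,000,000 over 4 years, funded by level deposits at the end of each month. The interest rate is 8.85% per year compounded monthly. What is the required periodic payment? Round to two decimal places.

$34,877.76

Level ordinary annuity; solve FV = PMT × [((1+r)^n − 1)/r] for PMT.
Periodic rate r = 0.0885/12 per month; n is counted in months.
With n = 48: PMT = 2,000,000 / ([((1+r)^n − 1)/r]) = $34,877.76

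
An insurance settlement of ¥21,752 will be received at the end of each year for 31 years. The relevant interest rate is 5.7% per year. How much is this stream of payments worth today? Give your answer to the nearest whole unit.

¥313,176

This is an ordinary annuity: 31 payments of ¥21,752 at the end of each year.
Periodic rate r = 0.057 per year.
PV = PMT × [(1 − (1+r)^−n)/r] = 21,752 × [1 − (1+r)^−31] / r = ¥313,176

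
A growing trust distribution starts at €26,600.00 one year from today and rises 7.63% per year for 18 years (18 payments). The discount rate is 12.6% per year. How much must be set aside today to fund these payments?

Periodic rate r = 0.126 per year.
Growing ordinary annuity: PV = PMT₁ × [1 − ((1+g)/(1+r))^n] / (r − g) = 26,600 × [1 − ((1+0.0763)/(1+r))^18] / (r − 0.0763) = €297,727.27.

€297,727.27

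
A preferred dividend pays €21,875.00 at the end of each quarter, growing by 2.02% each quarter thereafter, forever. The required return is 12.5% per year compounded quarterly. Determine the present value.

€1,979,638.01

Periodic rate r = 0.125/4 per quarter.
Growing perpetuity (Gordon): PV = PMT₁ / (r − g) = 21,875 / (r − 0.0202) = €1,979,638.01.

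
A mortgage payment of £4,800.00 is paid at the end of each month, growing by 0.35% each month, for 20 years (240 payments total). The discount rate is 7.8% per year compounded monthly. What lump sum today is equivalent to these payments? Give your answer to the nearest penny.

Periodic rate r = 0.078/12 per month; n is counted in months.
Growing ordinary annuity: PV = PMT₁ × [1 − ((1+g)/(1+r))^n] / (r − g) = 4,800 × [1 − ((1+0.0035)/(1+r))^240] / (r − 0.0035) = £818,402.06.

£818,402.06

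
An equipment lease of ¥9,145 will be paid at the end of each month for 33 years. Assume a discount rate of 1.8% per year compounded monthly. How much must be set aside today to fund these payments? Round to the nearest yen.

¥2,729,111

This is an ordinary annuity: 396 payments of ¥9,145 at the end of each month.
Periodic rate r = 0.018/12 per month; n is counted in months.
PV = PMT × [(1 − (1+r)^−n)/r] = 9,145 × [1 − (1+r)^−396] / r = ¥2,729,111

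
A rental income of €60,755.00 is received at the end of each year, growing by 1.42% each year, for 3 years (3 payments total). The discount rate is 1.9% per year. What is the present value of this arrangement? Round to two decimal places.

€178,025.31

Periodic rate r = 0.019 per year.
Growing ordinary annuity: PV = PMT₁ × [1 − ((1+g)/(1+r))^n] / (r − g) = 60,755 × [1 − ((1+0.0142)/(1+r))^3] / (r − 0.0142) = €178,025.31.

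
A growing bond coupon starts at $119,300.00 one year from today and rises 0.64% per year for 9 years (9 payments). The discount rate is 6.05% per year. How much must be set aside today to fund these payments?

Periodic rate r = 0.0605 per year.
Growing ordinary annuity: PV = PMT₁ × [1 − ((1+g)/(1+r))^n] / (r − g) = 119,300 × [1 − ((1+0.0064)/(1+r))^9] / (r − 0.0064) = $828,654.81.

$828,654.81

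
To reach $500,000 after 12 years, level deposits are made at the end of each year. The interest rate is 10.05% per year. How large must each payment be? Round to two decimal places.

$23,311.48

Level ordinary annuity; solve FV = PMT × [((1+r)^n − 1)/r] for PMT.
Periodic rate r = 0.1005 per year.
With n = 12: PMT = 500,000 / ([((1+r)^n − 1)/r]) = $23,311.48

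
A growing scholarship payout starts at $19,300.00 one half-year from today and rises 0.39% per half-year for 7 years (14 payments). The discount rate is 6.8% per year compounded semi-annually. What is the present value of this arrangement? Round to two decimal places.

Periodic rate r = 0.068/2 per half-year; n is counted in half-years.
Growing ordinary annuity: PV = PMT₁ × [1 − ((1+g)/(1+r))^n] / (r − g) = 19,300 × [1 − ((1+0.0039)/(1+r))^14] / (r − 0.0039) = $217,192.33.

$217,192.33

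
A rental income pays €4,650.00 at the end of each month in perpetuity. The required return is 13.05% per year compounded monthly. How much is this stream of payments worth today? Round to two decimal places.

€427,586.21

Periodic rate r = 0.1305/12 per month.
Level perpetuity: PV = PMT / r = 4,650 / (0.1305/12) = €427,586.21.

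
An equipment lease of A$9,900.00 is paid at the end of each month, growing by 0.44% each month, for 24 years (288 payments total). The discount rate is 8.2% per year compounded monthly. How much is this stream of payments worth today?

A$2,041,838.39

Periodic rate r = 0.082/12 per month; n is counted in months.
Growing ordinary annuity: PV = PMT₁ × [1 − ((1+g)/(1+r))^n] / (r − g) = 9,900 × [1 − ((1+0.0044)/(1+r))^288] / (r − 0.0044) = A$2,041,838.39.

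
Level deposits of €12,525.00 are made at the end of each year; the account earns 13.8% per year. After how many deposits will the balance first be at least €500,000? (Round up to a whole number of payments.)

15 payments

Periodic rate r = 0.138 per year.
Ordinary annuity FV: 500,000 = 12,525 × [((1+r)^n − 1)/r].
(1+r)^n = 1 + 500,000 × r / 12,525, so n = ln(1 + 500,000·r/12,525) / ln(1+r) = 14.49.
Round up to a whole number of payments: n = 15.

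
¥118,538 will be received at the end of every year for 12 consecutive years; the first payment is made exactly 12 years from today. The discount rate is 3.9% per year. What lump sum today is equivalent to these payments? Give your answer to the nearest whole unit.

¥734,595

Ordinary annuity of 12 payments, first payment at period 12.
Periodic rate r = 0.039 per year.
The ordinary-annuity PV formula values the stream one period before the first payment (period 11); discount that back 11 periods:
PV₀ = 118,538 × [1 − (1+r)^−12] / r × (1+r)^−11 = ¥734,595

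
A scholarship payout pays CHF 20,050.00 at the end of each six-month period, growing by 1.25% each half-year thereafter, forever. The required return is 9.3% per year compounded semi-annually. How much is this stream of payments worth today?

CHF 589,705.88

Periodic rate r = 0.093/2 per half-year.
Growing perpetuity (Gordon): PV = PMT₁ / (r − g) = 20,050 / (r − 0.0125) = CHF 589,705.88.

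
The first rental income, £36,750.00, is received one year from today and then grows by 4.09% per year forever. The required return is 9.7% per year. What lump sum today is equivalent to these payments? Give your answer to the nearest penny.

Periodic rate r = 0.097 per year.
Growing perpetuity (Gordon): PV = PMT₁ / (r − g) = 36,750 / (r − 0.0409) = £655,080.21.

£655,080.21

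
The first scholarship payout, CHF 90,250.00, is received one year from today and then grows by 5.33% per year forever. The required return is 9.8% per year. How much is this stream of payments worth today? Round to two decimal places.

CHF 2,019,015.66

Periodic rate r = 0.098 per year.
Growing perpetuity (Gordon): PV = PMT₁ / (r − g) = 90,250 / (r − 0.0533) = CHF 2,019,015.66.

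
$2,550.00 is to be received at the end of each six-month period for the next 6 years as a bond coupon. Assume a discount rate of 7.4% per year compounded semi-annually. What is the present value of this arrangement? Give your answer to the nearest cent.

This is an ordinary annuity: 12 payments of $2,550.00 at the end of each six-month period.
Periodic rate r = 0.074/2 per half-year; n is counted in half-years.
PV = PMT × [(1 − (1+r)^−n)/r] = 2,550 × [1 − (1+r)^−12] / r = $24,353.97

$24,353.97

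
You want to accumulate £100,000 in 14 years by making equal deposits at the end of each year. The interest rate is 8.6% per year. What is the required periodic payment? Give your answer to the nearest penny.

Level ordinary annuity; solve FV = PMT × [((1+r)^n − 1)/r] for PMT.
Periodic rate r = 0.086 per year.
With n = 14: PMT = 100,000 / ([((1+r)^n − 1)/r]) = £3,955.70

£3,955.70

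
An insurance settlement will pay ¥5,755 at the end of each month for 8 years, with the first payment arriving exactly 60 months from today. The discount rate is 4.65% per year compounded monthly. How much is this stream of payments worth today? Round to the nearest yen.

¥366,646

Ordinary annuity of 96 payments, first payment at period 60.
Periodic rate r = 0.0465/12 per month; n is counted in months.
The ordinary-annuity PV formula values the stream one period before the first payment (period 59); discount that back 59 periods:
PV₀ = 5,755 × [1 − (1+r)^−96] / r × (1+r)^−59 = ¥366,646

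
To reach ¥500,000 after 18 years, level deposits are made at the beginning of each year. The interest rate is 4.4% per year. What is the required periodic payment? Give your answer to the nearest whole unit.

Level annuity due; solve FV = PMT × [((1+r)^n − 1)/r] × (1+r) for PMT.
Periodic rate r = 0.044 per year.
With n = 18: PMT = 500,000 / ([((1+r)^n − 1)/r] × (1+r)) = ¥17,999

¥17,999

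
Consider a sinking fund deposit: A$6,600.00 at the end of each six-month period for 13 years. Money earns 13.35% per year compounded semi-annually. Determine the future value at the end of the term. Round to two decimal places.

This is an ordinary annuity: 26 deposits of A$6,600.00 at the end of each six-month period.
Periodic rate r = 0.1335/2 per half-year; n is counted in half-years.
FV = PMT × [((1+r)^n − 1)/r] = 6,600 × [(1+r)^26 − 1] / r = A$431,667.84

A$431,667.84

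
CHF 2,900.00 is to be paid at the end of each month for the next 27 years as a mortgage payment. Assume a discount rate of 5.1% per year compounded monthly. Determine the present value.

CHF 509,668.67

This is an ordinary annuity: 324 payments of CHF 2,900.00 at the end of each month.
Periodic rate r = 0.051/12 per month; n is counted in months.
PV = PMT × [(1 − (1+r)^−n)/r] = 2,900 × [1 − (1+r)^−324] / r = CHF 509,668.67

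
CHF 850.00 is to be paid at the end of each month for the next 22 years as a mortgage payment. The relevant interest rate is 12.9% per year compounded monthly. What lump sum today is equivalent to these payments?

CHF 74,370.17

This is an ordinary annuity: 264 payments of CHF 850.00 at the end of each month.
Periodic rate r = 0.129/12 per month; n is counted in months.
PV = PMT × [(1 − (1+r)^−n)/r] = 850 × [1 − (1+r)^−264] / r = CHF 74,370.17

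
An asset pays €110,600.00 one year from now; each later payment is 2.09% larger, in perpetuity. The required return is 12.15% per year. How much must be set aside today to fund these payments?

Periodic rate r = 0.1215 per year.
Growing perpetuity (Gordon): PV = PMT₁ / (r − g) = 110,600 / (r − 0.0209) = €1,099,403.58.

€1,099,403.58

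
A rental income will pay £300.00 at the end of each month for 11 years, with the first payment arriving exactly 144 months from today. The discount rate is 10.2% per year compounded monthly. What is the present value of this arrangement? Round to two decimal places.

Ordinary annuity of 132 payments, first payment at period 144.
Periodic rate r = 0.102/12 per month; n is counted in months.
The ordinary-annuity PV formula values the stream one period before the first payment (period 143); discount that back 143 periods:
PV₀ = 300 × [1 − (1+r)^−132] / r × (1+r)^−143 = £7,078.64

£7,078.64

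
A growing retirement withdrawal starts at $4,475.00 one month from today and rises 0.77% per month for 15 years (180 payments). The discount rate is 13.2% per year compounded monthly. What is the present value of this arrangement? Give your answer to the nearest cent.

$603,229.36

Periodic rate r = 0.132/12 per month; n is counted in months.
Growing ordinary annuity: PV = PMT₁ × [1 − ((1+g)/(1+r))^n] / (r − g) = 4,475 × [1 − ((1+0.0077)/(1+r))^180] / (r − 0.0077) = $603,229.36.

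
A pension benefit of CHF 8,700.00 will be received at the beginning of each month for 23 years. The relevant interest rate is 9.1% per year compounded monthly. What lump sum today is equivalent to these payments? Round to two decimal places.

CHF 1,012,274.52

This is an annuity due: 276 payments of CHF 8,700.00 at the beginning of each month.
Periodic rate r = 0.091/12 per month; n is counted in months.
PV = PMT × [(1 − (1+r)^−n)/r] × (1+r) = 8,700 × [1 − (1+r)^−276] / r × (1+r) = CHF 1,012,274.52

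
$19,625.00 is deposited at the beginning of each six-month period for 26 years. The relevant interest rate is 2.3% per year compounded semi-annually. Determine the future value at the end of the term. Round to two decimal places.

$1,402,120.47

This is an annuity due: 52 deposits of $19,625.00 at the beginning of each six-month period.
Periodic rate r = 0.023/2 per half-year; n is counted in half-years.
FV = PMT × [((1+r)^n − 1)/r] × (1+r) = 19,625 × [(1+r)^52 − 1] / r × (1+r) = $1,402,120.47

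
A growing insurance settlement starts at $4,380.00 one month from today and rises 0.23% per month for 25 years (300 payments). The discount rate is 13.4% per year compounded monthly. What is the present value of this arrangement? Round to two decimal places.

Periodic rate r = 0.134/12 per month; n is counted in months.
Growing ordinary annuity: PV = PMT₁ × [1 − ((1+g)/(1+r))^n] / (r − g) = 4,380 × [1 − ((1+0.0023)/(1+r))^300] / (r − 0.0023) = $458,811.96.

$458,811.96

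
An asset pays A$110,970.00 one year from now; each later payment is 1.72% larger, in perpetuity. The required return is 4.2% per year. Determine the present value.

Periodic rate r = 0.042 per year.
Growing perpetuity (Gordon): PV = PMT₁ / (r − g) = 110,970 / (r − 0.0172) = A$4,474,596.77.

A$4,474,596.77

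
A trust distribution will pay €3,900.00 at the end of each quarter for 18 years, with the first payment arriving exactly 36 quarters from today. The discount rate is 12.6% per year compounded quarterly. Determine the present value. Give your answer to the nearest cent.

€37,332.12

Ordinary annuity of 72 payments, first payment at period 36.
Periodic rate r = 0.126/4 per quarter; n is counted in quarters.
The ordinary-annuity PV formula values the stream one period before the first payment (period 35); discount that back 35 periods:
PV₀ = 3,900 × [1 − (1+r)^−72] / r × (1+r)^−35 = €37,332.12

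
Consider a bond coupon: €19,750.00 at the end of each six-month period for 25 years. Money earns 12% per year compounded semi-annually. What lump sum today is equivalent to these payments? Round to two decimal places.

€311,296.75

This is an ordinary annuity: 50 payments of €19,750.00 at the end of each six-month period.
Periodic rate r = 0.12/2 per half-year; n is counted in half-years.
PV = PMT × [(1 − (1+r)^−n)/r] = 19,750 × [1 − (1+r)^−50] / r = €311,296.75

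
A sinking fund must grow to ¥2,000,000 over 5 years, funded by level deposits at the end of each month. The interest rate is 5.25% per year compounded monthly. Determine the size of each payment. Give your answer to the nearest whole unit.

¥29,222

Level ordinary annuity; solve FV = PMT × [((1+r)^n − 1)/r] for PMT.
Periodic rate r = 0.0525/12 per month; n is counted in months.
With n = 60: PMT = 2,000,000 / ([((1+r)^n − 1)/r]) = ¥29,222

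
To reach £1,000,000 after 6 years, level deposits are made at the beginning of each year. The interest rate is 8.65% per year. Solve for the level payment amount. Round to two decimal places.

Level annuity due; solve FV = PMT × [((1+r)^n − 1)/r] × (1+r) for PMT.
Periodic rate r = 0.0865 per year.
With n = 6: PMT = 1,000,000 / ([((1+r)^n − 1)/r] × (1+r)) = £123,422.64

£123,422.64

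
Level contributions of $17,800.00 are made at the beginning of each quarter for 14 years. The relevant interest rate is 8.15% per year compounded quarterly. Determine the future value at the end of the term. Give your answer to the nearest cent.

$1,866,817.03

This is an annuity due: 56 deposits of $17,800.00 at the beginning of each quarter.
Periodic rate r = 0.0815/4 per quarter; n is counted in quarters.
FV = PMT × [((1+r)^n − 1)/r] × (1+r) = 17,800 × [(1+r)^56 − 1] / r × (1+r) = $1,866,817.03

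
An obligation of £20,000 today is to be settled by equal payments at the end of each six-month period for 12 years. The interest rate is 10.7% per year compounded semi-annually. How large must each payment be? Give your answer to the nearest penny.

£1,499.16

Level ordinary annuity; solve PV = PMT × [(1 − (1+r)^−n)/r] for PMT.
Periodic rate r = 0.107/2 per half-year; n is counted in half-years.
With n = 24: PMT = 20,000 / ([(1 − (1+r)^−n)/r]) = £1,499.16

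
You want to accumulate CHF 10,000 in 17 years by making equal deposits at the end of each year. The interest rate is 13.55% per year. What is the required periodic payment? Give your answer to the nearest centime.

CHF 176.59

Level ordinary annuity; solve FV = PMT × [((1+r)^n − 1)/r] for PMT.
Periodic rate r = 0.1355 per year.
With n = 17: PMT = 10,000 / ([((1+r)^n − 1)/r]) = CHF 176.59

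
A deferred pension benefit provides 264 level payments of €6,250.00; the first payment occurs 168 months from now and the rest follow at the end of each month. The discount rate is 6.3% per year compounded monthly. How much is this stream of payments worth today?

Ordinary annuity of 264 payments, first payment at period 168.
Periodic rate r = 0.063/12 per month; n is counted in months.
The ordinary-annuity PV formula values the stream one period before the first payment (period 167); discount that back 167 periods:
PV₀ = 6,250 × [1 − (1+r)^−264] / r × (1+r)^−167 = €371,913.01

€371,913.01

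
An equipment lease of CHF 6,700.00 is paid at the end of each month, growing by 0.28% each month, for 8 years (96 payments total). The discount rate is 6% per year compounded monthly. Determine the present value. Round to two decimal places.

CHF 577,793.98

Periodic rate r = 0.06/12 per month; n is counted in months.
Growing ordinary annuity: PV = PMT₁ × [1 − ((1+g)/(1+r))^n] / (r − g) = 6,700 × [1 − ((1+0.0028)/(1+r))^96] / (r − 0.0028) = CHF 577,793.98.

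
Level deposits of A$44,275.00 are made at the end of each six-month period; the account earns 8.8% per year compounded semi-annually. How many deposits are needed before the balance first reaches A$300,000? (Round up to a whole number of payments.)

7 payments

Periodic rate r = 0.088/2 per half-year; n is counted in half-years.
Ordinary annuity FV: 300,000 = 44,275 × [((1+r)^n − 1)/r].
(1+r)^n = 1 + 300,000 × r / 44,275, so n = ln(1 + 300,000·r/44,275) / ln(1+r) = 6.06.
Round up to a whole number of payments: n = 7.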